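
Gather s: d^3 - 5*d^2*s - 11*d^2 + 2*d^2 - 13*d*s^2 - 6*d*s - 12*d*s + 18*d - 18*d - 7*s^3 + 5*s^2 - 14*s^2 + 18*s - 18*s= d^3 - 9*d^2 - 7*s^3 + s^2*(-13*d - 9) + s*(-5*d^2 - 18*d)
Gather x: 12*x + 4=12*x + 4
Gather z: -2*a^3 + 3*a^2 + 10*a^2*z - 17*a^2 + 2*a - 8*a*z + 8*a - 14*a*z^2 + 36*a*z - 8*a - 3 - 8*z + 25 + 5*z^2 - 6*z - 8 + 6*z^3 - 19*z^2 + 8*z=-2*a^3 - 14*a^2 + 2*a + 6*z^3 + z^2*(-14*a - 14) + z*(10*a^2 + 28*a - 6) + 14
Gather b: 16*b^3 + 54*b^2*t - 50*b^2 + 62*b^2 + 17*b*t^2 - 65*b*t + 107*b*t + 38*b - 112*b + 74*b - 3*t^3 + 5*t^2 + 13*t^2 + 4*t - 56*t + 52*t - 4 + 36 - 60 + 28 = 16*b^3 + b^2*(54*t + 12) + b*(17*t^2 + 42*t) - 3*t^3 + 18*t^2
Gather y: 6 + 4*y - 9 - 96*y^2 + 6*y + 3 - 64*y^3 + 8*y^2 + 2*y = -64*y^3 - 88*y^2 + 12*y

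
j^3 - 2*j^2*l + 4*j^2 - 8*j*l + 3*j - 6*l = (j + 1)*(j + 3)*(j - 2*l)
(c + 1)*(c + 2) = c^2 + 3*c + 2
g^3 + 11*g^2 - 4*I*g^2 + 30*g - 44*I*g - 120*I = (g + 5)*(g + 6)*(g - 4*I)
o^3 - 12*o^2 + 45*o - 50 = (o - 5)^2*(o - 2)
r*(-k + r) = -k*r + r^2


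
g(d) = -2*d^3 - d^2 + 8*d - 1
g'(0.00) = 8.00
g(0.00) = -1.00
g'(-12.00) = -832.00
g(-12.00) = 3215.00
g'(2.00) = -20.00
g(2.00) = -5.00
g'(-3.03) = -41.03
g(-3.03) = 21.22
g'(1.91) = -17.71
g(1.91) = -3.30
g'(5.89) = -211.93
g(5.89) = -397.25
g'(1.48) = -8.10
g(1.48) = 2.17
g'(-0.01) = 8.02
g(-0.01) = -1.08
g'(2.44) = -32.60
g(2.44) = -16.49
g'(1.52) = -8.90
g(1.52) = 1.83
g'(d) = -6*d^2 - 2*d + 8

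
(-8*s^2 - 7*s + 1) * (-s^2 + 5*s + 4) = 8*s^4 - 33*s^3 - 68*s^2 - 23*s + 4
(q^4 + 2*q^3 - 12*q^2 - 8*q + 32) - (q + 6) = q^4 + 2*q^3 - 12*q^2 - 9*q + 26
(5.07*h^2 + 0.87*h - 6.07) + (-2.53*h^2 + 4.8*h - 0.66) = 2.54*h^2 + 5.67*h - 6.73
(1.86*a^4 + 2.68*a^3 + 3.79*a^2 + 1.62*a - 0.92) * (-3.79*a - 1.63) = -7.0494*a^5 - 13.189*a^4 - 18.7325*a^3 - 12.3175*a^2 + 0.8462*a + 1.4996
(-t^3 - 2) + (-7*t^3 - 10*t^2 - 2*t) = -8*t^3 - 10*t^2 - 2*t - 2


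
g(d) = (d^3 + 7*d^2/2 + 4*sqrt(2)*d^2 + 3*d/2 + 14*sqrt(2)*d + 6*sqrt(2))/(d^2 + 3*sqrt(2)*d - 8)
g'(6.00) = 0.60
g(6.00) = 12.76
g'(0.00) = -3.22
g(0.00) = -1.06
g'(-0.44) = -1.46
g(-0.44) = -0.08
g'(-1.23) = -0.21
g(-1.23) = 0.49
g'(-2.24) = 0.37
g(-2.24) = 0.36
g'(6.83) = 0.71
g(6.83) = 13.30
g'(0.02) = -3.35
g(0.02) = -1.13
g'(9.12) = 0.86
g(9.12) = 15.13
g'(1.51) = -919.95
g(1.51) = 94.64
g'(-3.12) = 0.59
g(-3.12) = -0.07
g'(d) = (-2*d - 3*sqrt(2))*(d^3 + 7*d^2/2 + 4*sqrt(2)*d^2 + 3*d/2 + 14*sqrt(2)*d + 6*sqrt(2))/(d^2 + 3*sqrt(2)*d - 8)^2 + (3*d^2 + 7*d + 8*sqrt(2)*d + 3/2 + 14*sqrt(2))/(d^2 + 3*sqrt(2)*d - 8)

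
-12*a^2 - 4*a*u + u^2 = (-6*a + u)*(2*a + u)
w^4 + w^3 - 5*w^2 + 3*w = w*(w - 1)^2*(w + 3)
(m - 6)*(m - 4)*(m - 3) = m^3 - 13*m^2 + 54*m - 72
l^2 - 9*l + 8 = (l - 8)*(l - 1)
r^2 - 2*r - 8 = (r - 4)*(r + 2)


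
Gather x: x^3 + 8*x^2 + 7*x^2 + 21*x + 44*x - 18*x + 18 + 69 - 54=x^3 + 15*x^2 + 47*x + 33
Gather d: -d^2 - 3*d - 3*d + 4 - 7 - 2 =-d^2 - 6*d - 5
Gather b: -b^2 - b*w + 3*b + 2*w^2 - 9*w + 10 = -b^2 + b*(3 - w) + 2*w^2 - 9*w + 10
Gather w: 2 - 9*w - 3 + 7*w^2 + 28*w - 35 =7*w^2 + 19*w - 36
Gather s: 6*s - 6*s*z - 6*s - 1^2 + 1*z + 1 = -6*s*z + z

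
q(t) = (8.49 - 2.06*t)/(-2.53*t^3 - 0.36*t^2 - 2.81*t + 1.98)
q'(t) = (8.49 - 2.06*t)*(7.59*t^2 + 0.72*t + 2.81)/(-2.53*t^3 - 0.36*t^2 - 2.81*t + 1.98)^2 - 2.06/(-2.53*t^3 - 0.36*t^2 - 2.81*t + 1.98)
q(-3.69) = 0.12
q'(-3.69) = 0.08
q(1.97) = -0.18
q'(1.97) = 0.34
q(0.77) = -4.45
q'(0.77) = 23.86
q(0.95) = -2.05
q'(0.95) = 7.31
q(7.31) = 0.01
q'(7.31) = -0.00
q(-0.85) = 1.81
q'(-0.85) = 2.09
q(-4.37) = 0.08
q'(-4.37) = 0.04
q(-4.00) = 0.10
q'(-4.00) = 0.06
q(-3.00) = 0.19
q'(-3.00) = 0.15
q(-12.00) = 0.01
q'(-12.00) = 0.00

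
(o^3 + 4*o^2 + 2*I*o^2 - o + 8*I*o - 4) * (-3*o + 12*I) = -3*o^4 - 12*o^3 + 6*I*o^3 - 21*o^2 + 24*I*o^2 - 84*o - 12*I*o - 48*I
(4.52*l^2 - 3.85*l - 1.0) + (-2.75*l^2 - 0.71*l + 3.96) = 1.77*l^2 - 4.56*l + 2.96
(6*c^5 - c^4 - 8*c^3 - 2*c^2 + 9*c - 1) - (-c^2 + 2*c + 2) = 6*c^5 - c^4 - 8*c^3 - c^2 + 7*c - 3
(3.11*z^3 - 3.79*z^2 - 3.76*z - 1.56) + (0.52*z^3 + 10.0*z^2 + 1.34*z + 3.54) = 3.63*z^3 + 6.21*z^2 - 2.42*z + 1.98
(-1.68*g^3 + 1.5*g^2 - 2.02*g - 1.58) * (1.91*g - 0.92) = -3.2088*g^4 + 4.4106*g^3 - 5.2382*g^2 - 1.1594*g + 1.4536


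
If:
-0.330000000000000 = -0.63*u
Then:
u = 0.52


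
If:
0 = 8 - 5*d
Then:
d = 8/5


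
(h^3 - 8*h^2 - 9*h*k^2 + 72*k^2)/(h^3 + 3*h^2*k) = 1 - 3*k/h - 8/h + 24*k/h^2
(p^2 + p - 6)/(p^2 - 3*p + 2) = (p + 3)/(p - 1)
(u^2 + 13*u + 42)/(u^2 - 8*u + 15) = (u^2 + 13*u + 42)/(u^2 - 8*u + 15)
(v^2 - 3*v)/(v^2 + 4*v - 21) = v/(v + 7)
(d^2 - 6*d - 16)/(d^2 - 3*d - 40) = (d + 2)/(d + 5)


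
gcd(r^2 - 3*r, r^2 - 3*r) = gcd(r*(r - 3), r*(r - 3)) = r^2 - 3*r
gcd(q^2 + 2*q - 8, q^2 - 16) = q + 4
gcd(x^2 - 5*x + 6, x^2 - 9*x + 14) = x - 2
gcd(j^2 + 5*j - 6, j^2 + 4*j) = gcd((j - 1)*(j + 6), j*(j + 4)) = 1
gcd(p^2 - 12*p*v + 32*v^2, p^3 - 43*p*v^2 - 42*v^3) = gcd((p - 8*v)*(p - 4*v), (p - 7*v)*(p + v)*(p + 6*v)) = 1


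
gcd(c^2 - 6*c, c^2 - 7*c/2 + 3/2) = 1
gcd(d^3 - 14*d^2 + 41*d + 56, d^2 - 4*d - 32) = d - 8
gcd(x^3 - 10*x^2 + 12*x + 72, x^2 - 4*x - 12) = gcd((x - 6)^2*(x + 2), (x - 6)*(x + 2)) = x^2 - 4*x - 12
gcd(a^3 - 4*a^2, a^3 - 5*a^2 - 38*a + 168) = a - 4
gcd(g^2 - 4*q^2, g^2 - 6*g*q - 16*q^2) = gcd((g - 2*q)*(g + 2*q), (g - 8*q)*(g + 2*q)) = g + 2*q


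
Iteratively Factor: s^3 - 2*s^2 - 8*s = (s - 4)*(s^2 + 2*s) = (s - 4)*(s + 2)*(s)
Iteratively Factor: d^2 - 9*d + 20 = (d - 5)*(d - 4)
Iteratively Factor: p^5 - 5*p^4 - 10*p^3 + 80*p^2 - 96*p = (p - 3)*(p^4 - 2*p^3 - 16*p^2 + 32*p) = (p - 3)*(p - 2)*(p^3 - 16*p) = (p - 4)*(p - 3)*(p - 2)*(p^2 + 4*p) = (p - 4)*(p - 3)*(p - 2)*(p + 4)*(p)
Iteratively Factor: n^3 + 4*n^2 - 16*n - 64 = (n - 4)*(n^2 + 8*n + 16) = (n - 4)*(n + 4)*(n + 4)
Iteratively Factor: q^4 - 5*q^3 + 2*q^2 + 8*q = (q)*(q^3 - 5*q^2 + 2*q + 8) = q*(q - 2)*(q^2 - 3*q - 4) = q*(q - 2)*(q + 1)*(q - 4)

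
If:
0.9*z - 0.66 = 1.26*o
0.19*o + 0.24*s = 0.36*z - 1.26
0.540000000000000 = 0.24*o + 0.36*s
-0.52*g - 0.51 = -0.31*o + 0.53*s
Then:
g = 1.14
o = 2.86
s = -0.41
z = 4.74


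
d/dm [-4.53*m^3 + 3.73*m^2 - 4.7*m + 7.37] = -13.59*m^2 + 7.46*m - 4.7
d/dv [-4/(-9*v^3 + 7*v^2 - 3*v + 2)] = 4*(-27*v^2 + 14*v - 3)/(9*v^3 - 7*v^2 + 3*v - 2)^2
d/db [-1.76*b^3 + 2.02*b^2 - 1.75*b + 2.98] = -5.28*b^2 + 4.04*b - 1.75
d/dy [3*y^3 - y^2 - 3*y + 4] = 9*y^2 - 2*y - 3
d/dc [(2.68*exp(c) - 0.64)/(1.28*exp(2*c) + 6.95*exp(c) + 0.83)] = (-3.4304*exp(2*c) + 1.6384*exp(c) + 6.6724)*exp(c)/(1.6384*exp(4*c) + 17.792*exp(3*c) + 50.4273*exp(2*c) + 11.537*exp(c) + 0.6889)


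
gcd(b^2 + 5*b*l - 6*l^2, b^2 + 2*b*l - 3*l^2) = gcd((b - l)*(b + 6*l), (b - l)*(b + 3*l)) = b - l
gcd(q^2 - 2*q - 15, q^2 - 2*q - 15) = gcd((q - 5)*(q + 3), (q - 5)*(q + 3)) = q^2 - 2*q - 15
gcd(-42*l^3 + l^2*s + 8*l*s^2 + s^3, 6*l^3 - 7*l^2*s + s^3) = -6*l^2 + l*s + s^2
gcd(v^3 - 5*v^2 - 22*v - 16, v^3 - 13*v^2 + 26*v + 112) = v^2 - 6*v - 16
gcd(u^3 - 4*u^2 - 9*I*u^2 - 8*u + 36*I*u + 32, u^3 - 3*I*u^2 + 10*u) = 1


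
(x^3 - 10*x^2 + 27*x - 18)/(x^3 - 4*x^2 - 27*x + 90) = (x - 1)/(x + 5)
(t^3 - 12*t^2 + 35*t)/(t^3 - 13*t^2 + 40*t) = (t - 7)/(t - 8)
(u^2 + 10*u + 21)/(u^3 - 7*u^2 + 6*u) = (u^2 + 10*u + 21)/(u*(u^2 - 7*u + 6))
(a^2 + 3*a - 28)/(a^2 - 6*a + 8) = (a + 7)/(a - 2)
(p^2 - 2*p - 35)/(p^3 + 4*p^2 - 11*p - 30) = (p - 7)/(p^2 - p - 6)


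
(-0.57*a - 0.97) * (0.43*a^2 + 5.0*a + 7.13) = -0.2451*a^3 - 3.2671*a^2 - 8.9141*a - 6.9161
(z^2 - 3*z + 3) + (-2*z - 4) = z^2 - 5*z - 1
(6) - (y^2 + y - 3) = -y^2 - y + 9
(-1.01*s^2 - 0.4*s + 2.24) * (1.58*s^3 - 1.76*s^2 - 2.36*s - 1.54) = -1.5958*s^5 + 1.1456*s^4 + 6.6268*s^3 - 1.443*s^2 - 4.6704*s - 3.4496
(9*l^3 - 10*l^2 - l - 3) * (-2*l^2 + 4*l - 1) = -18*l^5 + 56*l^4 - 47*l^3 + 12*l^2 - 11*l + 3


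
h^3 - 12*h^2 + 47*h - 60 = (h - 5)*(h - 4)*(h - 3)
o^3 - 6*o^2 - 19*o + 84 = (o - 7)*(o - 3)*(o + 4)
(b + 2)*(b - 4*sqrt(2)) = b^2 - 4*sqrt(2)*b + 2*b - 8*sqrt(2)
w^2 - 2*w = w*(w - 2)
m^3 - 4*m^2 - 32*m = m*(m - 8)*(m + 4)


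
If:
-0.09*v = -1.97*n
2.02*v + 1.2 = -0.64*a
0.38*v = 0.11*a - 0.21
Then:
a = -0.07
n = -0.03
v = -0.57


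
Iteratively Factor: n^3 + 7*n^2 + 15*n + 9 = (n + 1)*(n^2 + 6*n + 9) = (n + 1)*(n + 3)*(n + 3)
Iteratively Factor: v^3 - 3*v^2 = (v - 3)*(v^2) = v*(v - 3)*(v)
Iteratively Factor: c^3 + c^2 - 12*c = (c - 3)*(c^2 + 4*c) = c*(c - 3)*(c + 4)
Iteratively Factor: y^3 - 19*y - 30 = (y - 5)*(y^2 + 5*y + 6) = (y - 5)*(y + 2)*(y + 3)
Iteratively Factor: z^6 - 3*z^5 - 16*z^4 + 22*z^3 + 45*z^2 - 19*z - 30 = (z + 1)*(z^5 - 4*z^4 - 12*z^3 + 34*z^2 + 11*z - 30) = (z - 5)*(z + 1)*(z^4 + z^3 - 7*z^2 - z + 6) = (z - 5)*(z - 1)*(z + 1)*(z^3 + 2*z^2 - 5*z - 6) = (z - 5)*(z - 2)*(z - 1)*(z + 1)*(z^2 + 4*z + 3) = (z - 5)*(z - 2)*(z - 1)*(z + 1)^2*(z + 3)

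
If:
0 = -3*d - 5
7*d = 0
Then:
No Solution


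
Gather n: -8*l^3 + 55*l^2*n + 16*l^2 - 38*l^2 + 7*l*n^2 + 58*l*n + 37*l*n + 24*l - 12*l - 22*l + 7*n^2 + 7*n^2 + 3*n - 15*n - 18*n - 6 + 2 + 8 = -8*l^3 - 22*l^2 - 10*l + n^2*(7*l + 14) + n*(55*l^2 + 95*l - 30) + 4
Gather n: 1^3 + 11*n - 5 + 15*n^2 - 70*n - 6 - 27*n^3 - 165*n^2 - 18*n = -27*n^3 - 150*n^2 - 77*n - 10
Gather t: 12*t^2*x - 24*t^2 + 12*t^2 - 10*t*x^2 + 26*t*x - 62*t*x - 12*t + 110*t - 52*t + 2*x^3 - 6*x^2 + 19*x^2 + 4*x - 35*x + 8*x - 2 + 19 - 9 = t^2*(12*x - 12) + t*(-10*x^2 - 36*x + 46) + 2*x^3 + 13*x^2 - 23*x + 8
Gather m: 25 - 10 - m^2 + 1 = 16 - m^2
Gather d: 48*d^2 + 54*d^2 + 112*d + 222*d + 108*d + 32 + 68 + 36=102*d^2 + 442*d + 136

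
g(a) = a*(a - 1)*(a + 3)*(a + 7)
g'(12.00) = 11043.00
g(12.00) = 37620.00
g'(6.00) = 1947.00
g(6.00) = 3510.00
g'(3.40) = 523.14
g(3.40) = 543.13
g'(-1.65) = -1.76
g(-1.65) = 31.58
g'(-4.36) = 64.81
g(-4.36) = -83.91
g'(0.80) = 15.93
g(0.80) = -4.74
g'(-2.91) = 45.05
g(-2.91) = 4.19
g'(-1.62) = -2.79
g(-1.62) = 31.51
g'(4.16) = 825.74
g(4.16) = 1050.41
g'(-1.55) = -5.13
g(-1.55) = 31.23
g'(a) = a*(a - 1)*(a + 3) + a*(a - 1)*(a + 7) + a*(a + 3)*(a + 7) + (a - 1)*(a + 3)*(a + 7)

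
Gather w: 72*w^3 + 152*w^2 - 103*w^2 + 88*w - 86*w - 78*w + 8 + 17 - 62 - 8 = 72*w^3 + 49*w^2 - 76*w - 45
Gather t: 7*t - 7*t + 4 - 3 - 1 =0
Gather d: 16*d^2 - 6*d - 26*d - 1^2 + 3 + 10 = 16*d^2 - 32*d + 12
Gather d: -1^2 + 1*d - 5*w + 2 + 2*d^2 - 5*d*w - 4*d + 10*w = 2*d^2 + d*(-5*w - 3) + 5*w + 1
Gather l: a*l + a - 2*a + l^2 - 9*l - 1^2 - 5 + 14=-a + l^2 + l*(a - 9) + 8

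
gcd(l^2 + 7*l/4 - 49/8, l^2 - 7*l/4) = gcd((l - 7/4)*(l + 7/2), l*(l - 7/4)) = l - 7/4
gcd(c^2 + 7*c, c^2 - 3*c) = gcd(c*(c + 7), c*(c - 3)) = c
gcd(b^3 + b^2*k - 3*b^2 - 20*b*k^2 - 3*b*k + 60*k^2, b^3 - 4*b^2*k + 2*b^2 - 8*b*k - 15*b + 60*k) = b^2 - 4*b*k - 3*b + 12*k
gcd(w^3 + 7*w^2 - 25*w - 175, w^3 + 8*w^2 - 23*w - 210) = w^2 + 2*w - 35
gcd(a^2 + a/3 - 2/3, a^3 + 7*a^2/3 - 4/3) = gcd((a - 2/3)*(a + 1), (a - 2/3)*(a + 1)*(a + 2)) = a^2 + a/3 - 2/3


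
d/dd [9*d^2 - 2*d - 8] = 18*d - 2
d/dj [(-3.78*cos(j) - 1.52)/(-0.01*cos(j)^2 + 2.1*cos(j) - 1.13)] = (0.0378*cos(j)^2 + 0.0304000000000002*cos(j) - 7.4634)*sin(j)/(0.0001*cos(j)^4 - 0.042*cos(j)^3 + 4.4326*cos(j)^2 - 4.746*cos(j) + 1.2769)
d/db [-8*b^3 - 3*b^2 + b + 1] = -24*b^2 - 6*b + 1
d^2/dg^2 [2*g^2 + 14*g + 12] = 4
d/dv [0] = 0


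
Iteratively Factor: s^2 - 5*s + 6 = (s - 2)*(s - 3)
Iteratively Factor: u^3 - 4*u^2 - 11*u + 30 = (u + 3)*(u^2 - 7*u + 10) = (u - 5)*(u + 3)*(u - 2)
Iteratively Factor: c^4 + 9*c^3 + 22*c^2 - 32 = (c - 1)*(c^3 + 10*c^2 + 32*c + 32) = (c - 1)*(c + 2)*(c^2 + 8*c + 16) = (c - 1)*(c + 2)*(c + 4)*(c + 4)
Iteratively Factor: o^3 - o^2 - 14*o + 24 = (o + 4)*(o^2 - 5*o + 6) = (o - 3)*(o + 4)*(o - 2)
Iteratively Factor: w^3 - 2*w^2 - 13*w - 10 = (w + 2)*(w^2 - 4*w - 5) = (w + 1)*(w + 2)*(w - 5)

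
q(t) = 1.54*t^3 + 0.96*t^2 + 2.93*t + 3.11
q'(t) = 4.62*t^2 + 1.92*t + 2.93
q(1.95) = 23.89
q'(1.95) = 24.24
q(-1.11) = -1.07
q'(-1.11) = 6.49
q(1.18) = 10.43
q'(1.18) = 11.63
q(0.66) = 5.90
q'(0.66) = 6.21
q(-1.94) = -10.21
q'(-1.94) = 16.59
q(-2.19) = -14.88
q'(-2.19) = 20.88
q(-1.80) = -8.03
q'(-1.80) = 14.44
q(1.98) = 24.63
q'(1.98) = 24.84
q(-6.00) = -312.55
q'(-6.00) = 157.73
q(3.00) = 62.12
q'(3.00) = 50.27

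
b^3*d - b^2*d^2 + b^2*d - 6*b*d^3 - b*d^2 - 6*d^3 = (b - 3*d)*(b + 2*d)*(b*d + d)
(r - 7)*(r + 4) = r^2 - 3*r - 28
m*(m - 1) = m^2 - m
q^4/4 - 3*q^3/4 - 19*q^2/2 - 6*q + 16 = (q/4 + 1)*(q - 8)*(q - 1)*(q + 2)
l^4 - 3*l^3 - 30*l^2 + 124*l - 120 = (l - 5)*(l - 2)^2*(l + 6)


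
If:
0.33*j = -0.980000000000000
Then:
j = -2.97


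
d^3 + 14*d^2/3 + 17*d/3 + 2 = (d + 2/3)*(d + 1)*(d + 3)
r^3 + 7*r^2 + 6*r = r*(r + 1)*(r + 6)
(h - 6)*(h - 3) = h^2 - 9*h + 18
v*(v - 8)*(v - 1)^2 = v^4 - 10*v^3 + 17*v^2 - 8*v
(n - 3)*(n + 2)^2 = n^3 + n^2 - 8*n - 12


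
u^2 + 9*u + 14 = (u + 2)*(u + 7)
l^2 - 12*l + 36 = (l - 6)^2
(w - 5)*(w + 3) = w^2 - 2*w - 15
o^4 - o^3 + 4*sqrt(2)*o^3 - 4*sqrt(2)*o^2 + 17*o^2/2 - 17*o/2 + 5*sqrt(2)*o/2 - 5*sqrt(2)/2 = (o - 1)*(o + sqrt(2)/2)*(o + sqrt(2))*(o + 5*sqrt(2)/2)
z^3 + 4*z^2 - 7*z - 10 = (z - 2)*(z + 1)*(z + 5)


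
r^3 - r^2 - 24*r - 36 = (r - 6)*(r + 2)*(r + 3)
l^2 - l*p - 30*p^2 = (l - 6*p)*(l + 5*p)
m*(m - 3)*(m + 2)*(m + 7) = m^4 + 6*m^3 - 13*m^2 - 42*m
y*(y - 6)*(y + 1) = y^3 - 5*y^2 - 6*y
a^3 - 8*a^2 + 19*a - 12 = (a - 4)*(a - 3)*(a - 1)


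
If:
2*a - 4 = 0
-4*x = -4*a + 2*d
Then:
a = 2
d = 4 - 2*x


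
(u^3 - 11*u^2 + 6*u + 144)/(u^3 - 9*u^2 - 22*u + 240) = (u + 3)/(u + 5)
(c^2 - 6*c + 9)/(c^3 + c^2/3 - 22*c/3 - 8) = 3*(c - 3)/(3*c^2 + 10*c + 8)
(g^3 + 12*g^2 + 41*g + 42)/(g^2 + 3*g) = g + 9 + 14/g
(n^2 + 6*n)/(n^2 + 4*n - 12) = n/(n - 2)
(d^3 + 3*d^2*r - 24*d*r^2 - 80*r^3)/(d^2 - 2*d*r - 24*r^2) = (-d^2 + d*r + 20*r^2)/(-d + 6*r)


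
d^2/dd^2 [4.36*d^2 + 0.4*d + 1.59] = 8.72000000000000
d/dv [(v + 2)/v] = -2/v^2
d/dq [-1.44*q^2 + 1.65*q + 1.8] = 1.65 - 2.88*q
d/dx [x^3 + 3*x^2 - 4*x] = 3*x^2 + 6*x - 4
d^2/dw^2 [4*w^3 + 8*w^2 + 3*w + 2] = 24*w + 16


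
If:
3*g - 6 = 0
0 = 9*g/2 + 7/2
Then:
No Solution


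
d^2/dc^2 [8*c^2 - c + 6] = 16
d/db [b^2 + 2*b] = 2*b + 2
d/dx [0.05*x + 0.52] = 0.0500000000000000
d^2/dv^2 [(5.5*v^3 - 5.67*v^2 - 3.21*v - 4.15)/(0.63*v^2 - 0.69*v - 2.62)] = (15.916104*v^3 - 6.37882200000001*v^2 + 205.558674*v - 83.88783)/(0.250047*v^6 - 0.821583*v^5 - 2.219805*v^4 + 6.504975*v^3 + 9.23157*v^2 - 14.209308*v - 17.984728)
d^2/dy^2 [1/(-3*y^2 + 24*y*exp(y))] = 2*(y*(y - 8*exp(y))*(-4*y*exp(y) - 8*exp(y) + 1) - 4*(4*y*exp(y) - y + 4*exp(y))^2)/(3*y^3*(y - 8*exp(y))^3)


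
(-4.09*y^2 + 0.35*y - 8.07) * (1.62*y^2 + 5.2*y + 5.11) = -6.6258*y^4 - 20.701*y^3 - 32.1533*y^2 - 40.1755*y - 41.2377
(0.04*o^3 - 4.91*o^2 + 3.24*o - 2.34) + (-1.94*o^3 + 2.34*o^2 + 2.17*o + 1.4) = -1.9*o^3 - 2.57*o^2 + 5.41*o - 0.94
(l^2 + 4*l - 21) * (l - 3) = l^3 + l^2 - 33*l + 63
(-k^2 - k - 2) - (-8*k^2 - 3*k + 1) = 7*k^2 + 2*k - 3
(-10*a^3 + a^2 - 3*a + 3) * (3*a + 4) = -30*a^4 - 37*a^3 - 5*a^2 - 3*a + 12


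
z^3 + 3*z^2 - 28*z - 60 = (z - 5)*(z + 2)*(z + 6)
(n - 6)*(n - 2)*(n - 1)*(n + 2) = n^4 - 7*n^3 + 2*n^2 + 28*n - 24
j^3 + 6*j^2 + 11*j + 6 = (j + 1)*(j + 2)*(j + 3)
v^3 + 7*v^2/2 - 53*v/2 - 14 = (v - 4)*(v + 1/2)*(v + 7)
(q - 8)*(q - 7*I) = q^2 - 8*q - 7*I*q + 56*I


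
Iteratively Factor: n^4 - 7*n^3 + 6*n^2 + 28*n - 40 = (n - 5)*(n^3 - 2*n^2 - 4*n + 8) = (n - 5)*(n - 2)*(n^2 - 4) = (n - 5)*(n - 2)*(n + 2)*(n - 2)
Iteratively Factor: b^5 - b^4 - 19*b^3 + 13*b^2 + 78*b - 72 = (b - 2)*(b^4 + b^3 - 17*b^2 - 21*b + 36) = (b - 2)*(b + 3)*(b^3 - 2*b^2 - 11*b + 12) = (b - 4)*(b - 2)*(b + 3)*(b^2 + 2*b - 3) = (b - 4)*(b - 2)*(b + 3)^2*(b - 1)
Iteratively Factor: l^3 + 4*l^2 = (l)*(l^2 + 4*l) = l^2*(l + 4)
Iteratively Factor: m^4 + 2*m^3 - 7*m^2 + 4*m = (m - 1)*(m^3 + 3*m^2 - 4*m) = (m - 1)^2*(m^2 + 4*m) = (m - 1)^2*(m + 4)*(m)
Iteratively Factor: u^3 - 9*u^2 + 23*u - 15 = (u - 3)*(u^2 - 6*u + 5) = (u - 3)*(u - 1)*(u - 5)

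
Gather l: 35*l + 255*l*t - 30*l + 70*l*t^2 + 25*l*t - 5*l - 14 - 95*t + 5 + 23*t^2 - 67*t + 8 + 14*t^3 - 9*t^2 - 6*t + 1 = l*(70*t^2 + 280*t) + 14*t^3 + 14*t^2 - 168*t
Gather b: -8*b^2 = -8*b^2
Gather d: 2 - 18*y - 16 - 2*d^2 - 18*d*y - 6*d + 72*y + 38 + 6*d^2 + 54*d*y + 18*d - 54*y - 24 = 4*d^2 + d*(36*y + 12)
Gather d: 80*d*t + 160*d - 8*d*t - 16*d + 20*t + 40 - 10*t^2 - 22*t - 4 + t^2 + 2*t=d*(72*t + 144) - 9*t^2 + 36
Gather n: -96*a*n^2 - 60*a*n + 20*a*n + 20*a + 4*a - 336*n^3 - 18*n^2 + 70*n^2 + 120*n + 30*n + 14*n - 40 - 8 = 24*a - 336*n^3 + n^2*(52 - 96*a) + n*(164 - 40*a) - 48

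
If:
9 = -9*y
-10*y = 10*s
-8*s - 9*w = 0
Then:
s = 1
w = -8/9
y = -1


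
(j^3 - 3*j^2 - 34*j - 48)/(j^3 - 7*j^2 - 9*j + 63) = (j^2 - 6*j - 16)/(j^2 - 10*j + 21)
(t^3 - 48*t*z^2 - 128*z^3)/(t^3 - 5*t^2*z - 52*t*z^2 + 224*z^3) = (-t^2 - 8*t*z - 16*z^2)/(-t^2 - 3*t*z + 28*z^2)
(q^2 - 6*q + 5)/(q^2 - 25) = (q - 1)/(q + 5)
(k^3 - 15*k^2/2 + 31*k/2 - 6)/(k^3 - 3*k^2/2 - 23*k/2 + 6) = (k - 3)/(k + 3)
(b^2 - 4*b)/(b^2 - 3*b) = (b - 4)/(b - 3)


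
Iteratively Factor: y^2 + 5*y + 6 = (y + 2)*(y + 3)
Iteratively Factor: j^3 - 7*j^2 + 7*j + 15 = (j - 5)*(j^2 - 2*j - 3) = (j - 5)*(j + 1)*(j - 3)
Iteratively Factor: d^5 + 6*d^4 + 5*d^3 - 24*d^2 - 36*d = (d + 3)*(d^4 + 3*d^3 - 4*d^2 - 12*d) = (d + 2)*(d + 3)*(d^3 + d^2 - 6*d) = (d + 2)*(d + 3)^2*(d^2 - 2*d) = d*(d + 2)*(d + 3)^2*(d - 2)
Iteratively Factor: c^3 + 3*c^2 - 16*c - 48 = (c + 4)*(c^2 - c - 12) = (c - 4)*(c + 4)*(c + 3)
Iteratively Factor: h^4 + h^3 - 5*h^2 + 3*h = (h + 3)*(h^3 - 2*h^2 + h) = (h - 1)*(h + 3)*(h^2 - h) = h*(h - 1)*(h + 3)*(h - 1)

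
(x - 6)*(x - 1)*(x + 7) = x^3 - 43*x + 42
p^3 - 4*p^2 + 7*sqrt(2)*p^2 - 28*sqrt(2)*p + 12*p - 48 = (p - 4)*(p + sqrt(2))*(p + 6*sqrt(2))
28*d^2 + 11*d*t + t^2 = (4*d + t)*(7*d + t)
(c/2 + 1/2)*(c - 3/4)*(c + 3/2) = c^3/2 + 7*c^2/8 - 3*c/16 - 9/16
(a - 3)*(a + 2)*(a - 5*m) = a^3 - 5*a^2*m - a^2 + 5*a*m - 6*a + 30*m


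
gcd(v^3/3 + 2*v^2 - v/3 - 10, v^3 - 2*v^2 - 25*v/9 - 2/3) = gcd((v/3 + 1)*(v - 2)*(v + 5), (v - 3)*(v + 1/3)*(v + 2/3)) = 1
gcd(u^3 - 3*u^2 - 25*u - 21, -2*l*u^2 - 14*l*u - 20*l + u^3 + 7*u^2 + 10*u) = 1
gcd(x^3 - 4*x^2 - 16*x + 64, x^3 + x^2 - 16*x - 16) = x^2 - 16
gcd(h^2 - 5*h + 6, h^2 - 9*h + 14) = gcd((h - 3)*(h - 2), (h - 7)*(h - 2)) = h - 2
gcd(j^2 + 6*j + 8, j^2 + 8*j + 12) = j + 2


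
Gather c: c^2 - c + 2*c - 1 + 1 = c^2 + c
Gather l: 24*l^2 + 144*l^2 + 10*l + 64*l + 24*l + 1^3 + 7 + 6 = 168*l^2 + 98*l + 14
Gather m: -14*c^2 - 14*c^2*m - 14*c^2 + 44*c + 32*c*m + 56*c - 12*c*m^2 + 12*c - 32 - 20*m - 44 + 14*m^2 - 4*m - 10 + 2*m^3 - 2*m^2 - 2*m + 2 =-28*c^2 + 112*c + 2*m^3 + m^2*(12 - 12*c) + m*(-14*c^2 + 32*c - 26) - 84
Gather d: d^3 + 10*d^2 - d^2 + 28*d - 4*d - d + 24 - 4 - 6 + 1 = d^3 + 9*d^2 + 23*d + 15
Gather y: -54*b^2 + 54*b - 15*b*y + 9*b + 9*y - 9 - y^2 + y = -54*b^2 + 63*b - y^2 + y*(10 - 15*b) - 9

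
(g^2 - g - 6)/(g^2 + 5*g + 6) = (g - 3)/(g + 3)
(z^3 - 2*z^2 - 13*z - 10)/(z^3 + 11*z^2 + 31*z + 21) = (z^2 - 3*z - 10)/(z^2 + 10*z + 21)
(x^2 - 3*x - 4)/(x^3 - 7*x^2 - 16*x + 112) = (x + 1)/(x^2 - 3*x - 28)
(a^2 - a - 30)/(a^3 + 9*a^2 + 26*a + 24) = (a^2 - a - 30)/(a^3 + 9*a^2 + 26*a + 24)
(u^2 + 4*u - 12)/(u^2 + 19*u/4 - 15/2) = 4*(u - 2)/(4*u - 5)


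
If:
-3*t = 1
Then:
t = -1/3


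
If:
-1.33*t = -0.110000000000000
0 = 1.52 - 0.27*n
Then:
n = 5.63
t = 0.08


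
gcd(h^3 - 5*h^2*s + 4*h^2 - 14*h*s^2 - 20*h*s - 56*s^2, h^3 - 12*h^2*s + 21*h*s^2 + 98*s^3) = -h^2 + 5*h*s + 14*s^2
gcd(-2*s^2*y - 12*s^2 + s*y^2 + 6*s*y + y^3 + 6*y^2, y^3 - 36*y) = y + 6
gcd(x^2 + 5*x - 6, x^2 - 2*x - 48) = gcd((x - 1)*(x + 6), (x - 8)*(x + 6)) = x + 6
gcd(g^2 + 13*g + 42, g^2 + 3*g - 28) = g + 7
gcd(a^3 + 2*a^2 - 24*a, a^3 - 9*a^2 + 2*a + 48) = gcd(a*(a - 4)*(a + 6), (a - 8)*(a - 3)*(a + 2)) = 1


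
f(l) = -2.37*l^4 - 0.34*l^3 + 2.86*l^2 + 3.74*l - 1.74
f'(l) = -9.48*l^3 - 1.02*l^2 + 5.72*l + 3.74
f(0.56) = 0.96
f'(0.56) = 4.96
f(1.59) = -5.08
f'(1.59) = -27.85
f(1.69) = -8.22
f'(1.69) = -35.26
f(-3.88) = -490.46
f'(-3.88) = 519.93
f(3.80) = -459.06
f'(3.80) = -509.44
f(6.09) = -3209.69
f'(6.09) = -2140.47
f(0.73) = 1.71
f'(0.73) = 3.68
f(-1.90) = -27.08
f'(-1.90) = 54.21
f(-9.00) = -15105.45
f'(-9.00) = 6780.56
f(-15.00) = -118248.09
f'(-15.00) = 31683.44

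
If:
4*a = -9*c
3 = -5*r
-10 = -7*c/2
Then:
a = -45/7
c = 20/7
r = -3/5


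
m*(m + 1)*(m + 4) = m^3 + 5*m^2 + 4*m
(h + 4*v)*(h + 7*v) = h^2 + 11*h*v + 28*v^2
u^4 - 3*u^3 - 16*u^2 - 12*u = u*(u - 6)*(u + 1)*(u + 2)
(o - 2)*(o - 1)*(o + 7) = o^3 + 4*o^2 - 19*o + 14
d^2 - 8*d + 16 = (d - 4)^2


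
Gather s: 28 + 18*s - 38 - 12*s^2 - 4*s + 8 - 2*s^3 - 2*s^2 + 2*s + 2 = -2*s^3 - 14*s^2 + 16*s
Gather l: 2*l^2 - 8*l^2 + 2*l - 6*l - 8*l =-6*l^2 - 12*l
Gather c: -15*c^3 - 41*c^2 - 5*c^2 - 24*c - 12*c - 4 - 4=-15*c^3 - 46*c^2 - 36*c - 8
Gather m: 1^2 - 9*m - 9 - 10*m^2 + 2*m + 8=-10*m^2 - 7*m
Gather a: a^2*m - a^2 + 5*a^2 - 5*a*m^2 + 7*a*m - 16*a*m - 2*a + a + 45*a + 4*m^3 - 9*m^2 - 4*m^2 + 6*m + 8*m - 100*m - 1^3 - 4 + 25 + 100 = a^2*(m + 4) + a*(-5*m^2 - 9*m + 44) + 4*m^3 - 13*m^2 - 86*m + 120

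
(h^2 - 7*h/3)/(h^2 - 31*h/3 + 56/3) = h/(h - 8)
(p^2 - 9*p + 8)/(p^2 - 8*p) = (p - 1)/p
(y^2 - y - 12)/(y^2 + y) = (y^2 - y - 12)/(y*(y + 1))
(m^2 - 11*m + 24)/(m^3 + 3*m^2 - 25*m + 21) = (m - 8)/(m^2 + 6*m - 7)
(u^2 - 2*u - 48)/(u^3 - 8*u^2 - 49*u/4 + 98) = 4*(u + 6)/(4*u^2 - 49)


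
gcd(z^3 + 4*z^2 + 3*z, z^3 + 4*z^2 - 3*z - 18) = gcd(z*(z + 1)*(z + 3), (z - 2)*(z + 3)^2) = z + 3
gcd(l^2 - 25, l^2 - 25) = l^2 - 25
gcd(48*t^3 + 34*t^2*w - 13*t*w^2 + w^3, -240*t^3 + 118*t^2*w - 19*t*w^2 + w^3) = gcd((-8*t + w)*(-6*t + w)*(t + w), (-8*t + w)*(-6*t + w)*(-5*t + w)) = 48*t^2 - 14*t*w + w^2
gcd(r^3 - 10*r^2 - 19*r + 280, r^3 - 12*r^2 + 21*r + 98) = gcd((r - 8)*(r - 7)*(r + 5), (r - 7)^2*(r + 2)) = r - 7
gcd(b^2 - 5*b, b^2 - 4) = 1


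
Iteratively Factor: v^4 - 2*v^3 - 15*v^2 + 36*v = (v - 3)*(v^3 + v^2 - 12*v) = v*(v - 3)*(v^2 + v - 12) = v*(v - 3)^2*(v + 4)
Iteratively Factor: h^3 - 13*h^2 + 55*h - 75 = (h - 5)*(h^2 - 8*h + 15) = (h - 5)*(h - 3)*(h - 5)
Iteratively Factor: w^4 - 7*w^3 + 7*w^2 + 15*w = (w - 5)*(w^3 - 2*w^2 - 3*w) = w*(w - 5)*(w^2 - 2*w - 3) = w*(w - 5)*(w - 3)*(w + 1)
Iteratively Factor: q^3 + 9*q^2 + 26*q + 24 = (q + 4)*(q^2 + 5*q + 6) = (q + 2)*(q + 4)*(q + 3)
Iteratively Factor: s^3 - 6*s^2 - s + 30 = (s + 2)*(s^2 - 8*s + 15) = (s - 3)*(s + 2)*(s - 5)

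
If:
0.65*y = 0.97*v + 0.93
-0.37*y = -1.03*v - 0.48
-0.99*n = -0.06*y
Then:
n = 0.10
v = 0.10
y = 1.58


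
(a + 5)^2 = a^2 + 10*a + 25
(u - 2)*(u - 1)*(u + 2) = u^3 - u^2 - 4*u + 4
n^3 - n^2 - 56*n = n*(n - 8)*(n + 7)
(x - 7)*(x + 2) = x^2 - 5*x - 14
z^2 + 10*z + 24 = (z + 4)*(z + 6)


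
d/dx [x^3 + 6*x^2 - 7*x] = 3*x^2 + 12*x - 7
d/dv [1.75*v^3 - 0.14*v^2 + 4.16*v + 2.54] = 5.25*v^2 - 0.28*v + 4.16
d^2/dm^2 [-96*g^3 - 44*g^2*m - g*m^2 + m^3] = -2*g + 6*m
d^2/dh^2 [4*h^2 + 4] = 8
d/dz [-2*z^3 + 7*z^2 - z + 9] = -6*z^2 + 14*z - 1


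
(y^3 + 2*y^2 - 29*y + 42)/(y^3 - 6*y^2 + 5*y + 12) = (y^2 + 5*y - 14)/(y^2 - 3*y - 4)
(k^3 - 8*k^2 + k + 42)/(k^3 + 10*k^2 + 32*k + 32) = (k^2 - 10*k + 21)/(k^2 + 8*k + 16)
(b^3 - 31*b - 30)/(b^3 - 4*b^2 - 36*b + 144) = (b^2 + 6*b + 5)/(b^2 + 2*b - 24)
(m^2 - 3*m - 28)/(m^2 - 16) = (m - 7)/(m - 4)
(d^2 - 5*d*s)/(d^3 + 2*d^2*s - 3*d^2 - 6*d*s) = (d - 5*s)/(d^2 + 2*d*s - 3*d - 6*s)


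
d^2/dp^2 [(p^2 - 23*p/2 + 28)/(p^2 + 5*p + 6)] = 11*(-3*p^3 + 12*p^2 + 114*p + 166)/(p^6 + 15*p^5 + 93*p^4 + 305*p^3 + 558*p^2 + 540*p + 216)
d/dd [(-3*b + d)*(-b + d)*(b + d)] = -b^2 - 6*b*d + 3*d^2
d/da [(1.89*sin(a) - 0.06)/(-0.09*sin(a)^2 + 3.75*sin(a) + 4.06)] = (0.1701*sin(a)^2 - 0.0107999999999997*sin(a) + 7.8984)*cos(a)/(0.0081*sin(a)^4 - 0.675*sin(a)^3 + 13.3317*sin(a)^2 + 30.45*sin(a) + 16.4836)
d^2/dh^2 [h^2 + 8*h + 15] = 2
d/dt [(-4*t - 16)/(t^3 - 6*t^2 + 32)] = 4*(-t^3 + 6*t^2 + 3*t*(t - 4)*(t + 4) - 32)/(t^3 - 6*t^2 + 32)^2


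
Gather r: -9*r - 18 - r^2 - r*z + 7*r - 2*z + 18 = -r^2 + r*(-z - 2) - 2*z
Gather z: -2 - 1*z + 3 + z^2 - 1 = z^2 - z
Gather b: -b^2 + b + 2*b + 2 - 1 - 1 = -b^2 + 3*b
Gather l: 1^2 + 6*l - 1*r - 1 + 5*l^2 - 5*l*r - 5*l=5*l^2 + l*(1 - 5*r) - r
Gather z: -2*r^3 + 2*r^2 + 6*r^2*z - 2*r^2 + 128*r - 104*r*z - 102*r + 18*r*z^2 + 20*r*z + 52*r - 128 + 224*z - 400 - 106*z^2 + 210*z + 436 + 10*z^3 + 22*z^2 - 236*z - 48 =-2*r^3 + 78*r + 10*z^3 + z^2*(18*r - 84) + z*(6*r^2 - 84*r + 198) - 140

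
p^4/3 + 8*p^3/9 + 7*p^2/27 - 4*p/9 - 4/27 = (p/3 + 1/3)*(p - 2/3)*(p + 1/3)*(p + 2)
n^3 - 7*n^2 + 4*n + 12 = (n - 6)*(n - 2)*(n + 1)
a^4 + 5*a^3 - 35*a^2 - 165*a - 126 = (a - 6)*(a + 1)*(a + 3)*(a + 7)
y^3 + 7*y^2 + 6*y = y*(y + 1)*(y + 6)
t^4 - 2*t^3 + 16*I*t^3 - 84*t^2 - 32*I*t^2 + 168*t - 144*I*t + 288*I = (t - 2)*(t + 4*I)*(t + 6*I)^2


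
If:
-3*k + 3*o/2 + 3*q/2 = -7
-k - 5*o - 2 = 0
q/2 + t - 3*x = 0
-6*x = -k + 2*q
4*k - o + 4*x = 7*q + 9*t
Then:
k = 487/264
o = -203/264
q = -5/24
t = 163/132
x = 199/528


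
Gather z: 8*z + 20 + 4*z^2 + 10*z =4*z^2 + 18*z + 20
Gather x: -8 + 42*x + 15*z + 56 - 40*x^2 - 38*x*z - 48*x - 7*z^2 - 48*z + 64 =-40*x^2 + x*(-38*z - 6) - 7*z^2 - 33*z + 112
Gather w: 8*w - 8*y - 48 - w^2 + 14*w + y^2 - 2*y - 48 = -w^2 + 22*w + y^2 - 10*y - 96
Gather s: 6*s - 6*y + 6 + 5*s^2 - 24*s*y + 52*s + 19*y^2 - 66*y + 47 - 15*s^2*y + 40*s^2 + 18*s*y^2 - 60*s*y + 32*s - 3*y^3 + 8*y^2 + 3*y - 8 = s^2*(45 - 15*y) + s*(18*y^2 - 84*y + 90) - 3*y^3 + 27*y^2 - 69*y + 45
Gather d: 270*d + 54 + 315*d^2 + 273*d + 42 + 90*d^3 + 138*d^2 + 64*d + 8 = 90*d^3 + 453*d^2 + 607*d + 104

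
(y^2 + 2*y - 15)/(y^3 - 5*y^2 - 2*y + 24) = (y + 5)/(y^2 - 2*y - 8)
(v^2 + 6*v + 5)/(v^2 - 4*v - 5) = (v + 5)/(v - 5)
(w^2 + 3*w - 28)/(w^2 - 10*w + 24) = (w + 7)/(w - 6)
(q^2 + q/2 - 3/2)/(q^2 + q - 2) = (q + 3/2)/(q + 2)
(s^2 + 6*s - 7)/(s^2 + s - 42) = (s - 1)/(s - 6)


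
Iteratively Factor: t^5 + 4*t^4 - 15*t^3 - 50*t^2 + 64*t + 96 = (t + 4)*(t^4 - 15*t^2 + 10*t + 24) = (t - 3)*(t + 4)*(t^3 + 3*t^2 - 6*t - 8) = (t - 3)*(t + 1)*(t + 4)*(t^2 + 2*t - 8) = (t - 3)*(t + 1)*(t + 4)^2*(t - 2)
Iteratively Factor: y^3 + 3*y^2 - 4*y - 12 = (y + 3)*(y^2 - 4) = (y + 2)*(y + 3)*(y - 2)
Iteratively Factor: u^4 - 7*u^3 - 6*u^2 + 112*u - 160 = (u + 4)*(u^3 - 11*u^2 + 38*u - 40) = (u - 4)*(u + 4)*(u^2 - 7*u + 10) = (u - 4)*(u - 2)*(u + 4)*(u - 5)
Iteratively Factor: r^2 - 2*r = (r - 2)*(r)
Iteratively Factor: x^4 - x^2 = (x + 1)*(x^3 - x^2) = (x - 1)*(x + 1)*(x^2) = x*(x - 1)*(x + 1)*(x)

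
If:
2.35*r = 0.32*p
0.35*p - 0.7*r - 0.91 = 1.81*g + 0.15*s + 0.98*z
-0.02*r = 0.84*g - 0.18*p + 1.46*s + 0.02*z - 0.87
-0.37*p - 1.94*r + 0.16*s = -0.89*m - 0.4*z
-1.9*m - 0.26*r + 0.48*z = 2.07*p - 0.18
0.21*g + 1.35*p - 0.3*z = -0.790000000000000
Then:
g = 2.25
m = 1.10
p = -2.16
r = -0.29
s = -0.88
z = -5.51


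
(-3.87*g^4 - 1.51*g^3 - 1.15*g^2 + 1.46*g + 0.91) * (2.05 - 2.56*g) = 9.9072*g^5 - 4.0679*g^4 - 0.1515*g^3 - 6.0951*g^2 + 0.6634*g + 1.8655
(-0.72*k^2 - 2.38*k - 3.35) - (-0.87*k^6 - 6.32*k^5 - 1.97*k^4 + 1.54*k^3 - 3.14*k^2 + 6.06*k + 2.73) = 0.87*k^6 + 6.32*k^5 + 1.97*k^4 - 1.54*k^3 + 2.42*k^2 - 8.44*k - 6.08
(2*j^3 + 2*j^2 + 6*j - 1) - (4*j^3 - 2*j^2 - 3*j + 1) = -2*j^3 + 4*j^2 + 9*j - 2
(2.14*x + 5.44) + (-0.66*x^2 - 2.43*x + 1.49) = -0.66*x^2 - 0.29*x + 6.93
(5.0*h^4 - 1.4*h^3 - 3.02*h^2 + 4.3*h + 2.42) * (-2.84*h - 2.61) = -14.2*h^5 - 9.074*h^4 + 12.2308*h^3 - 4.3298*h^2 - 18.0958*h - 6.3162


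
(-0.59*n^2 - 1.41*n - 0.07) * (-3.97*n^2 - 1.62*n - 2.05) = 2.3423*n^4 + 6.5535*n^3 + 3.7716*n^2 + 3.0039*n + 0.1435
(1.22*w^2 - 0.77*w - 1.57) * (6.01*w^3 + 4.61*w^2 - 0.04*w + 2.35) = 7.3322*w^5 + 0.9965*w^4 - 13.0342*w^3 - 4.3399*w^2 - 1.7467*w - 3.6895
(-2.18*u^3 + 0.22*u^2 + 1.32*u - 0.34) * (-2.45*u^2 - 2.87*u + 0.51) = 5.341*u^5 + 5.7176*u^4 - 4.9772*u^3 - 2.8432*u^2 + 1.649*u - 0.1734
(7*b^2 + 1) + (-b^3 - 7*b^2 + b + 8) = -b^3 + b + 9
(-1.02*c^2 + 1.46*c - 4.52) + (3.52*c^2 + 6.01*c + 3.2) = 2.5*c^2 + 7.47*c - 1.32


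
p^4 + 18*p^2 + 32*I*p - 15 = (p - 5*I)*(p + I)^2*(p + 3*I)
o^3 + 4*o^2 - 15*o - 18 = (o - 3)*(o + 1)*(o + 6)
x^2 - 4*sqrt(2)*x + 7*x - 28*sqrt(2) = (x + 7)*(x - 4*sqrt(2))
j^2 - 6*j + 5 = (j - 5)*(j - 1)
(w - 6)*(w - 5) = w^2 - 11*w + 30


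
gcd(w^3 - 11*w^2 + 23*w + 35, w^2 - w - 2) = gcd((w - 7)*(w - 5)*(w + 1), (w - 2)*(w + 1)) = w + 1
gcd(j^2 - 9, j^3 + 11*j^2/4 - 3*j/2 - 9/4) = j + 3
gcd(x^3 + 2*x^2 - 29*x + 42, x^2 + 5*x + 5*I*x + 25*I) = 1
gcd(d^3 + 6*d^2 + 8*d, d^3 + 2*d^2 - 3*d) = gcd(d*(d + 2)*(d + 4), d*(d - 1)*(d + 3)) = d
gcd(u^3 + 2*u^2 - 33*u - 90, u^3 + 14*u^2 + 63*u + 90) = u^2 + 8*u + 15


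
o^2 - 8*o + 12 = (o - 6)*(o - 2)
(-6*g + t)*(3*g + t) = -18*g^2 - 3*g*t + t^2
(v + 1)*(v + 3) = v^2 + 4*v + 3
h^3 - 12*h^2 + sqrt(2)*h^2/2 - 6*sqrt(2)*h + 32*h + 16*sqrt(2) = (h - 8)*(h - 4)*(h + sqrt(2)/2)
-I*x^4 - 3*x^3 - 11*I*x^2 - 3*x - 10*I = (x - 5*I)*(x - I)*(x + 2*I)*(-I*x + 1)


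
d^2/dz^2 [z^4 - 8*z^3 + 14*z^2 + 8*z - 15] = 12*z^2 - 48*z + 28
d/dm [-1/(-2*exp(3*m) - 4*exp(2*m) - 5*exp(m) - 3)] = (-6*exp(2*m) - 8*exp(m) - 5)*exp(m)/(2*exp(3*m) + 4*exp(2*m) + 5*exp(m) + 3)^2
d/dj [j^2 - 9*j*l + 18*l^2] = 2*j - 9*l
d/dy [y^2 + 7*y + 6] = 2*y + 7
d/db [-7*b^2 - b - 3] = -14*b - 1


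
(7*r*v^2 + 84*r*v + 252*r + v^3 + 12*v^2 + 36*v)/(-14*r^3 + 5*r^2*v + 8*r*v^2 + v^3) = (-v^2 - 12*v - 36)/(2*r^2 - r*v - v^2)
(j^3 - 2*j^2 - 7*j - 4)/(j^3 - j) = (j^2 - 3*j - 4)/(j*(j - 1))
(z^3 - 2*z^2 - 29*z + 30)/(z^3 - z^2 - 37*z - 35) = (z^2 - 7*z + 6)/(z^2 - 6*z - 7)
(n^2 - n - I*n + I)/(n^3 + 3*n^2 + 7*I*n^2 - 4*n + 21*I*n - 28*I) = (n - I)/(n^2 + n*(4 + 7*I) + 28*I)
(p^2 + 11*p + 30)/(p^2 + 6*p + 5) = (p + 6)/(p + 1)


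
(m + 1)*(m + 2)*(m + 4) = m^3 + 7*m^2 + 14*m + 8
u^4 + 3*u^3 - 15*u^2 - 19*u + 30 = (u - 3)*(u - 1)*(u + 2)*(u + 5)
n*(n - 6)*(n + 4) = n^3 - 2*n^2 - 24*n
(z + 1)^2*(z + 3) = z^3 + 5*z^2 + 7*z + 3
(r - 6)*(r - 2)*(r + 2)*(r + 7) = r^4 + r^3 - 46*r^2 - 4*r + 168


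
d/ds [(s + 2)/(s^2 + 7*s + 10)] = -1/(s^2 + 10*s + 25)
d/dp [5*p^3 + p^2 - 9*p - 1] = 15*p^2 + 2*p - 9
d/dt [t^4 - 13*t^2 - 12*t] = 4*t^3 - 26*t - 12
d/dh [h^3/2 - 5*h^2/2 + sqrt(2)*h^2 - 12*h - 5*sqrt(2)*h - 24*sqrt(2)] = 3*h^2/2 - 5*h + 2*sqrt(2)*h - 12 - 5*sqrt(2)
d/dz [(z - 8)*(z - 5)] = 2*z - 13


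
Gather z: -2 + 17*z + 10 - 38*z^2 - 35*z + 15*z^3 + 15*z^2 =15*z^3 - 23*z^2 - 18*z + 8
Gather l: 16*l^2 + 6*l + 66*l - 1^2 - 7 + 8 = 16*l^2 + 72*l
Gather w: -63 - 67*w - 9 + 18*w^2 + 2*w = 18*w^2 - 65*w - 72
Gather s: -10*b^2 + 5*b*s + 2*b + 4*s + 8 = -10*b^2 + 2*b + s*(5*b + 4) + 8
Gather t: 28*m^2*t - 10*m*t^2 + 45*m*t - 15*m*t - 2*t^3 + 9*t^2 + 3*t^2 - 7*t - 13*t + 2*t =-2*t^3 + t^2*(12 - 10*m) + t*(28*m^2 + 30*m - 18)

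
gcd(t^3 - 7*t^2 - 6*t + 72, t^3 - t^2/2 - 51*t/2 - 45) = t^2 - 3*t - 18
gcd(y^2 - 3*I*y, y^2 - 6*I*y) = y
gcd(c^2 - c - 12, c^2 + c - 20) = c - 4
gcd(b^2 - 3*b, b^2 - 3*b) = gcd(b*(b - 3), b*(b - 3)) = b^2 - 3*b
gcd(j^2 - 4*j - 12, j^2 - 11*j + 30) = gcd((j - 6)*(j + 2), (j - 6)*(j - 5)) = j - 6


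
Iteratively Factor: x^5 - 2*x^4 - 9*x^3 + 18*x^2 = (x - 2)*(x^4 - 9*x^2) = (x - 2)*(x + 3)*(x^3 - 3*x^2) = x*(x - 2)*(x + 3)*(x^2 - 3*x) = x*(x - 3)*(x - 2)*(x + 3)*(x)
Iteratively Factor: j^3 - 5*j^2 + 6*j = (j - 2)*(j^2 - 3*j) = j*(j - 2)*(j - 3)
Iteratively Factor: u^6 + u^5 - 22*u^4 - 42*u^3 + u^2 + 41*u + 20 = (u + 1)*(u^5 - 22*u^3 - 20*u^2 + 21*u + 20) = (u - 1)*(u + 1)*(u^4 + u^3 - 21*u^2 - 41*u - 20) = (u - 1)*(u + 1)*(u + 4)*(u^3 - 3*u^2 - 9*u - 5) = (u - 5)*(u - 1)*(u + 1)*(u + 4)*(u^2 + 2*u + 1) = (u - 5)*(u - 1)*(u + 1)^2*(u + 4)*(u + 1)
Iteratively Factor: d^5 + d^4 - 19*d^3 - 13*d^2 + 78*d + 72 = (d + 4)*(d^4 - 3*d^3 - 7*d^2 + 15*d + 18) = (d - 3)*(d + 4)*(d^3 - 7*d - 6) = (d - 3)^2*(d + 4)*(d^2 + 3*d + 2) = (d - 3)^2*(d + 2)*(d + 4)*(d + 1)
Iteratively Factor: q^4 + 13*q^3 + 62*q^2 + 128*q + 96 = (q + 4)*(q^3 + 9*q^2 + 26*q + 24) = (q + 4)^2*(q^2 + 5*q + 6) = (q + 2)*(q + 4)^2*(q + 3)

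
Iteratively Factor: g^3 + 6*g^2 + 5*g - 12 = (g + 4)*(g^2 + 2*g - 3) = (g - 1)*(g + 4)*(g + 3)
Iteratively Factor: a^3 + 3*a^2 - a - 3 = (a - 1)*(a^2 + 4*a + 3) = (a - 1)*(a + 3)*(a + 1)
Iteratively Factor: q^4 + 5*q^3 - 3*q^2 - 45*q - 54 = (q - 3)*(q^3 + 8*q^2 + 21*q + 18) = (q - 3)*(q + 3)*(q^2 + 5*q + 6) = (q - 3)*(q + 3)^2*(q + 2)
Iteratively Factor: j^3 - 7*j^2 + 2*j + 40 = (j - 4)*(j^2 - 3*j - 10) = (j - 5)*(j - 4)*(j + 2)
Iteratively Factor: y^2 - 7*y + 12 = (y - 3)*(y - 4)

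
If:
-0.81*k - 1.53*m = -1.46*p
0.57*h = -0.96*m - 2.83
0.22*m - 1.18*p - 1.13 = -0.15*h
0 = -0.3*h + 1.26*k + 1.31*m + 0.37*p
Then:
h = 2.18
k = 5.36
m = -4.24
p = -1.47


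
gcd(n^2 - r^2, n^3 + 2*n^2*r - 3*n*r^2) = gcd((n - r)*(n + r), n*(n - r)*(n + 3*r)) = -n + r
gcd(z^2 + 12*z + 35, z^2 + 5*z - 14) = z + 7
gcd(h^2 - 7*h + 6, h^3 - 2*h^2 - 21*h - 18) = h - 6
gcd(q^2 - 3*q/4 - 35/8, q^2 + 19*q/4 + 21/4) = q + 7/4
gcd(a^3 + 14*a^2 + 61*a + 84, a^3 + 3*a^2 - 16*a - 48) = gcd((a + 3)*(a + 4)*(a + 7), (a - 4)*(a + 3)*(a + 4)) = a^2 + 7*a + 12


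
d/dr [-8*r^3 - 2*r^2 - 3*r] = -24*r^2 - 4*r - 3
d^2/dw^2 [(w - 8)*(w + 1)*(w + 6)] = 6*w - 2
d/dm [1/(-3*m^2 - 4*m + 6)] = 2*(3*m + 2)/(3*m^2 + 4*m - 6)^2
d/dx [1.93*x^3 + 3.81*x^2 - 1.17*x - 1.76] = 5.79*x^2 + 7.62*x - 1.17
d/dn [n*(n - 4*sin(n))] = -4*n*cos(n) + 2*n - 4*sin(n)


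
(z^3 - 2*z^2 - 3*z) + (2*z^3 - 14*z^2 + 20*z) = 3*z^3 - 16*z^2 + 17*z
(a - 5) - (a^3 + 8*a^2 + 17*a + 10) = -a^3 - 8*a^2 - 16*a - 15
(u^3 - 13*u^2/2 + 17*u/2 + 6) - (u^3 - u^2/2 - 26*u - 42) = -6*u^2 + 69*u/2 + 48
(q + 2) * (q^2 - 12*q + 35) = q^3 - 10*q^2 + 11*q + 70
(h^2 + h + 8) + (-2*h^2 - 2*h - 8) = -h^2 - h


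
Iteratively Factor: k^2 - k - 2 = (k - 2)*(k + 1)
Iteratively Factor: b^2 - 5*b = (b - 5)*(b)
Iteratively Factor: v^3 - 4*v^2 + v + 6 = (v - 3)*(v^2 - v - 2) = (v - 3)*(v - 2)*(v + 1)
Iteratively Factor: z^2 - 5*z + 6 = (z - 3)*(z - 2)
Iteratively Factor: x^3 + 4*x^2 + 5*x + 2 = (x + 2)*(x^2 + 2*x + 1) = (x + 1)*(x + 2)*(x + 1)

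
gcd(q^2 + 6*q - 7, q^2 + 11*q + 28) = q + 7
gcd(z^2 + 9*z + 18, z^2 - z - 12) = z + 3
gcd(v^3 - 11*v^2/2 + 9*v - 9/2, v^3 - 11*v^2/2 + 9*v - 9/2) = v^3 - 11*v^2/2 + 9*v - 9/2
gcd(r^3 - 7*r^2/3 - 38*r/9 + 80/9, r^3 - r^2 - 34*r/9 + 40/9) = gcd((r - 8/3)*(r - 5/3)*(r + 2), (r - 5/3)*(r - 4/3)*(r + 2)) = r^2 + r/3 - 10/3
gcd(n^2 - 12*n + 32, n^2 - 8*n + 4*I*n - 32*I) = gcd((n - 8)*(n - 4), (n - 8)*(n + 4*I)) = n - 8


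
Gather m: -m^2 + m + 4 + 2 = -m^2 + m + 6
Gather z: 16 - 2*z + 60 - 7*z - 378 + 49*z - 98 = 40*z - 400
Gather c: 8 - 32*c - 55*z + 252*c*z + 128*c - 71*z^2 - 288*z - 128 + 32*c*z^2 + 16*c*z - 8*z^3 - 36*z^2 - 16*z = c*(32*z^2 + 268*z + 96) - 8*z^3 - 107*z^2 - 359*z - 120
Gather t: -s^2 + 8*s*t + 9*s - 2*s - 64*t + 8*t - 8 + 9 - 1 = -s^2 + 7*s + t*(8*s - 56)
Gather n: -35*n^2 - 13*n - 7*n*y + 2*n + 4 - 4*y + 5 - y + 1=-35*n^2 + n*(-7*y - 11) - 5*y + 10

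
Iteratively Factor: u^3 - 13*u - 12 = (u + 3)*(u^2 - 3*u - 4) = (u + 1)*(u + 3)*(u - 4)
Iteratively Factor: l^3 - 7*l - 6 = (l + 2)*(l^2 - 2*l - 3) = (l - 3)*(l + 2)*(l + 1)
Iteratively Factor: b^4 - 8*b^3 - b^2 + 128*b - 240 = (b - 5)*(b^3 - 3*b^2 - 16*b + 48) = (b - 5)*(b - 4)*(b^2 + b - 12) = (b - 5)*(b - 4)*(b - 3)*(b + 4)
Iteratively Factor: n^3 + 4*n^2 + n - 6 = (n + 3)*(n^2 + n - 2) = (n + 2)*(n + 3)*(n - 1)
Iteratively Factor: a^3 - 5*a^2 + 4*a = (a - 1)*(a^2 - 4*a) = a*(a - 1)*(a - 4)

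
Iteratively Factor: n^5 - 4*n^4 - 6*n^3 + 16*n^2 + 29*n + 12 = (n - 4)*(n^4 - 6*n^2 - 8*n - 3) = (n - 4)*(n + 1)*(n^3 - n^2 - 5*n - 3) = (n - 4)*(n + 1)^2*(n^2 - 2*n - 3) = (n - 4)*(n + 1)^3*(n - 3)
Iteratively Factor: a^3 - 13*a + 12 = (a + 4)*(a^2 - 4*a + 3) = (a - 3)*(a + 4)*(a - 1)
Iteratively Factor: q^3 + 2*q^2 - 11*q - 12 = (q - 3)*(q^2 + 5*q + 4) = (q - 3)*(q + 4)*(q + 1)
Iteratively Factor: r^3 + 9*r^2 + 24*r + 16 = (r + 4)*(r^2 + 5*r + 4) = (r + 4)^2*(r + 1)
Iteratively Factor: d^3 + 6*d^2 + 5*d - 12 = (d + 4)*(d^2 + 2*d - 3) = (d + 3)*(d + 4)*(d - 1)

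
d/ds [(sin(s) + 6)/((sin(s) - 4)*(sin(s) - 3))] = (-12*sin(s) + cos(s)^2 + 53)*cos(s)/((sin(s) - 4)^2*(sin(s) - 3)^2)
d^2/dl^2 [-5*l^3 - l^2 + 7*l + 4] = -30*l - 2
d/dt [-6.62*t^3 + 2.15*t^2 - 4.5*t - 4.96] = -19.86*t^2 + 4.3*t - 4.5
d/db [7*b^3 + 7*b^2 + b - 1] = 21*b^2 + 14*b + 1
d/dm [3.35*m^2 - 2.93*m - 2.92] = 6.7*m - 2.93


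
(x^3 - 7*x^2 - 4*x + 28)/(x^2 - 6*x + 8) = (x^2 - 5*x - 14)/(x - 4)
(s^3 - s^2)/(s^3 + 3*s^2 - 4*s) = s/(s + 4)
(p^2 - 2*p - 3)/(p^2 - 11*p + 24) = (p + 1)/(p - 8)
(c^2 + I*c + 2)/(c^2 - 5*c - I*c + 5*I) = (c + 2*I)/(c - 5)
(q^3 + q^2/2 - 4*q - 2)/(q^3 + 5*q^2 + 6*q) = (q^2 - 3*q/2 - 1)/(q*(q + 3))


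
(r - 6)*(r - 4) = r^2 - 10*r + 24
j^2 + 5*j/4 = j*(j + 5/4)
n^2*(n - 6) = n^3 - 6*n^2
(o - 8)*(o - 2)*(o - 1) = o^3 - 11*o^2 + 26*o - 16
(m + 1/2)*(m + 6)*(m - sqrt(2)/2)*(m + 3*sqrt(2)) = m^4 + 5*sqrt(2)*m^3/2 + 13*m^3/2 + 65*sqrt(2)*m^2/4 - 39*m/2 + 15*sqrt(2)*m/2 - 9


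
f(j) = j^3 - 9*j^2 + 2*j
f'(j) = 3*j^2 - 18*j + 2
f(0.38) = -0.48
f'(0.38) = -4.41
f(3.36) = -56.95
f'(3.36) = -24.61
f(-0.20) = -0.77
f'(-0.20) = 5.72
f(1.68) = -17.30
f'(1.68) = -19.77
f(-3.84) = -197.01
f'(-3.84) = 115.36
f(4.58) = -83.56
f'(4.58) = -17.51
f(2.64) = -39.05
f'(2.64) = -24.61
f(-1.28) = -19.40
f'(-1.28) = 29.96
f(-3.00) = -114.00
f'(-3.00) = 83.00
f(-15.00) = -5430.00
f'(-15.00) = 947.00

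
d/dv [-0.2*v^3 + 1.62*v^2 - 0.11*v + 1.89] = -0.6*v^2 + 3.24*v - 0.11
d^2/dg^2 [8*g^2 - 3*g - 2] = 16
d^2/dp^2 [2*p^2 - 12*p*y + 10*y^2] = 4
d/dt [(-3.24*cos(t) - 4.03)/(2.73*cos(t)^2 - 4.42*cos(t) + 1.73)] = (-8.8452*cos(t)^2 - 22.0038*cos(t) + 23.4178)*sin(t)/(7.4529*cos(t)^4 - 24.1332*cos(t)^3 + 28.9822*cos(t)^2 - 15.2932*cos(t) + 2.9929)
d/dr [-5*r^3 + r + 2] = 1 - 15*r^2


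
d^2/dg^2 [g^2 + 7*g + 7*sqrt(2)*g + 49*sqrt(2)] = 2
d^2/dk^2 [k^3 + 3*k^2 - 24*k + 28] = 6*k + 6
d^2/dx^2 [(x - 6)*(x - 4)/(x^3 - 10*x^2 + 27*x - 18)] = 2*(x^3 - 12*x^2 + 39*x - 40)/(x^6 - 12*x^5 + 57*x^4 - 136*x^3 + 171*x^2 - 108*x + 27)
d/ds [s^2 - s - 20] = 2*s - 1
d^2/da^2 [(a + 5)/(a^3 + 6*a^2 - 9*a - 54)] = 6*(3*(a + 5)*(a^2 + 4*a - 3)^2 + (-a^2 - 4*a - (a + 2)*(a + 5) + 3)*(a^3 + 6*a^2 - 9*a - 54))/(a^3 + 6*a^2 - 9*a - 54)^3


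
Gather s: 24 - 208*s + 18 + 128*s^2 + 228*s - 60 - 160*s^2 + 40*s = -32*s^2 + 60*s - 18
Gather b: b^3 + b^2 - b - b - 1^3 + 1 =b^3 + b^2 - 2*b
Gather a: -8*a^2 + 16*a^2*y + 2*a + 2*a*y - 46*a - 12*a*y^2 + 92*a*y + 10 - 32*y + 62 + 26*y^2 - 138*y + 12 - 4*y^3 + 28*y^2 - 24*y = a^2*(16*y - 8) + a*(-12*y^2 + 94*y - 44) - 4*y^3 + 54*y^2 - 194*y + 84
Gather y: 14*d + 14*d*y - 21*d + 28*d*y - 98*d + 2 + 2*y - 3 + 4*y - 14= -105*d + y*(42*d + 6) - 15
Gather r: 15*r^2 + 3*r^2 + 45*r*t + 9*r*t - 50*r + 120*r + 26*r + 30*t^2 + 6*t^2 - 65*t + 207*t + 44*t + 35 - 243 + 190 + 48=18*r^2 + r*(54*t + 96) + 36*t^2 + 186*t + 30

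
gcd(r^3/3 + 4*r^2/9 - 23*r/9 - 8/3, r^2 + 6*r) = 1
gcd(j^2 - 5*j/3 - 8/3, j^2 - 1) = j + 1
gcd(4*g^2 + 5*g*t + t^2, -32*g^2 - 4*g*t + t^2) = 4*g + t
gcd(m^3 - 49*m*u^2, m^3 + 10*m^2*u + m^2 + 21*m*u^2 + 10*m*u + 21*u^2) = m + 7*u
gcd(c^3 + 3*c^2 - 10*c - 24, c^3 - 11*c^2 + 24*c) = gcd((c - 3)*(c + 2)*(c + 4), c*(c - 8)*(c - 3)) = c - 3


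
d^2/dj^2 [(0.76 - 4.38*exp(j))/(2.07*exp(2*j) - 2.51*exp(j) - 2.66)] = (-18.767862*exp(4*j) - 9.73107000000002*exp(3*j) - 156.549132*exp(2*j) + 50.770432*exp(j) - 36.065344)*exp(j)/(8.869743*exp(6*j) - 32.265297*exp(5*j) + 4.93011899999999*exp(4*j) + 67.110121*exp(3*j) - 6.33532199999999*exp(2*j) - 53.279268*exp(j) - 18.821096)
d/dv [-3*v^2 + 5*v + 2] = 5 - 6*v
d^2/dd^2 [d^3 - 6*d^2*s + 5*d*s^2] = 6*d - 12*s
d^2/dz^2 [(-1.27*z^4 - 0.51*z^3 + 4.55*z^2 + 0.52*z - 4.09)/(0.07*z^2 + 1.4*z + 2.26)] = (-0.012446*z^6 - 0.746760000000001*z^5 - 16.140684*z^4 - 67.01702*z^3 - 91.96077*z^2 - 18.52776*z + 28.449876)/(0.000343*z^6 + 0.02058*z^5 + 0.444822*z^4 + 4.07288*z^3 + 14.361396*z^2 + 21.45192*z + 11.543176)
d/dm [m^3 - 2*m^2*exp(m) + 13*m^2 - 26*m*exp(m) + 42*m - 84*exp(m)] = -2*m^2*exp(m) + 3*m^2 - 30*m*exp(m) + 26*m - 110*exp(m) + 42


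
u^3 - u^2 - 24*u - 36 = (u - 6)*(u + 2)*(u + 3)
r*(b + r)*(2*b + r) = 2*b^2*r + 3*b*r^2 + r^3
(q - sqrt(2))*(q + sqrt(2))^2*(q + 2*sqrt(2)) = q^4 + 3*sqrt(2)*q^3 + 2*q^2 - 6*sqrt(2)*q - 8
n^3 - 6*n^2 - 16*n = n*(n - 8)*(n + 2)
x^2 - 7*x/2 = x*(x - 7/2)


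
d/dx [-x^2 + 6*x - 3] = 6 - 2*x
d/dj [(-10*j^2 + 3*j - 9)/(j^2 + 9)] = 3*(-j^2 - 54*j + 9)/(j^4 + 18*j^2 + 81)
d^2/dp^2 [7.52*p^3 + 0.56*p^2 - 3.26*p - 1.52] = 45.12*p + 1.12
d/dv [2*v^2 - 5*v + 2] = 4*v - 5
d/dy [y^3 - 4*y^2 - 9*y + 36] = 3*y^2 - 8*y - 9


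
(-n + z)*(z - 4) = -n*z + 4*n + z^2 - 4*z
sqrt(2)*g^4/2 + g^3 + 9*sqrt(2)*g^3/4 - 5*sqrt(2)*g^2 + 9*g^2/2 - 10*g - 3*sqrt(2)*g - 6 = (g - 2)*(g + 1/2)*(g + 6)*(sqrt(2)*g/2 + 1)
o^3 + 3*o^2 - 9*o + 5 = (o - 1)^2*(o + 5)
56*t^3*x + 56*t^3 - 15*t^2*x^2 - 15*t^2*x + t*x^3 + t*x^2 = (-8*t + x)*(-7*t + x)*(t*x + t)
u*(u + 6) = u^2 + 6*u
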